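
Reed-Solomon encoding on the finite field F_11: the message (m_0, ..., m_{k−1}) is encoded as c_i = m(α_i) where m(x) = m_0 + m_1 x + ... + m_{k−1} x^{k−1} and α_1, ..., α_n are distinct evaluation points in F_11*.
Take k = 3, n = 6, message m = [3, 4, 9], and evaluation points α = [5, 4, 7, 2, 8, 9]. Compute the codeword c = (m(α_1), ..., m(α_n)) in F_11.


c = [6, 9, 10, 3, 6, 9]

Message polynomial: m(x) = 3 + 4·x + 9·x^2 (mod 11).
For each evaluation point α_i, compute m(α_i) mod 11:
  α_1 = 5: Horner steps 9 → 5 → 6, so m(5) = 6.
  α_2 = 4: Horner steps 9 → 7 → 9, so m(4) = 9.
  α_3 = 7: Horner steps 9 → 1 → 10, so m(7) = 10.
  α_4 = 2: Horner steps 9 → 0 → 3, so m(2) = 3.
  α_5 = 8: Horner steps 9 → 10 → 6, so m(8) = 6.
  α_6 = 9: Horner steps 9 → 8 → 9, so m(9) = 9.
Codeword c = [6, 9, 10, 3, 6, 9] ∈ F_11^6.


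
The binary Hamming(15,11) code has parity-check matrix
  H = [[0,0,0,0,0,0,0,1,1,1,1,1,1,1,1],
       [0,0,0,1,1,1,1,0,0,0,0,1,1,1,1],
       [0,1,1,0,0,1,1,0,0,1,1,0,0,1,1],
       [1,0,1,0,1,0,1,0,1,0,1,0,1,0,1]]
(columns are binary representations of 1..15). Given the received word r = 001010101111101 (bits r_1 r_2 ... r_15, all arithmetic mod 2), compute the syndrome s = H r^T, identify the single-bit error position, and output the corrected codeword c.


s = (0, 1, 1, 1)^T, error position = 7, corrected codeword c = 001010001111101

Compute s = H r^T mod 2 one row at a time:
  s_1 = 0 + 1 + 1 + 1 + 1 + 1 + 0 + 1 = 6 ≡ 0 (mod 2).
  s_2 = 0 + 1 + 0 + 1 + 1 + 1 + 0 + 1 = 5 ≡ 1 (mod 2).
  s_3 = 0 + 1 + 0 + 1 + 1 + 1 + 0 + 1 = 5 ≡ 1 (mod 2).
  s_4 = 0 + 1 + 1 + 1 + 1 + 1 + 1 + 1 = 7 ≡ 1 (mod 2).
s = (0, 1, 1, 1)^T — this equals column 7 of H (binary 0111), so error is at position 7.
Correct: flip bit 7 of r = 001010101111101 to get c = 001010001111101.


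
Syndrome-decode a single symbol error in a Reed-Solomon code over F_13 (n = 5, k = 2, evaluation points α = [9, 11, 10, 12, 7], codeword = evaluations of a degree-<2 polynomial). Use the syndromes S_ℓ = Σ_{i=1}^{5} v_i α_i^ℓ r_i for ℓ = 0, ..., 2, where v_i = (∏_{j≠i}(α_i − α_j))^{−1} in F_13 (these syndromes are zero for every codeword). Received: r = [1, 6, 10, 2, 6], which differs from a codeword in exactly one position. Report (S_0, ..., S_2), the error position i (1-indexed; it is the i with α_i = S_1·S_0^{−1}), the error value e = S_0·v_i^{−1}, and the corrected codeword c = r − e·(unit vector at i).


S = (12, 6, 3), error at position 5, error magnitude e = 10, c = [1, 6, 10, 2, 9].

Step 1: column multipliers v_i = (∏_{j≠i}(α_i − α_j))^{−1} mod 13.
  i = 1 (α = 9): (9−11)(9−10)(9−12)(9−7) = (−2)·(−1)·(−3)·2 = −12 ≡ 1, so v_1 = 1^{−1} = 1 (mod 13).
  i = 2 (α = 11): (11−9)(11−10)(11−12)(11−7) = 2·1·(−1)·4 = −8 ≡ 5, so v_2 = 5^{−1} = 8 (mod 13).
  i = 3 (α = 10): (10−9)(10−11)(10−12)(10−7) = 1·(−1)·(−2)·3 = 6 ≡ 6, so v_3 = 6^{−1} = 11 (mod 13).
  i = 4 (α = 12): (12−9)(12−11)(12−10)(12−7) = 3·1·2·5 = 30 ≡ 4, so v_4 = 4^{−1} = 10 (mod 13).
  i = 5 (α = 7): (7−9)(7−11)(7−10)(7−12) = (−2)·(−4)·(−3)·(−5) = 120 ≡ 3, so v_5 = 3^{−1} = 9 (mod 13).
  v = [1, 8, 11, 10, 9].
Step 2: syndromes of r = [1, 6, 10, 2, 6] (all sums mod 13).
  S_0 = Σ v_i r_i = 1·1 + 8·6 + 11·10 + 10·2 + 9·6 = 233 ≡ 12.
  S_1 = Σ v_i α_i r_i = 1·9·1 + 8·11·6 + 11·10·10 + 10·12·2 + 9·7·6 = 2255 ≡ 6.
  α_i^2 mod 13 = [3, 4, 9, 1, 10].
  S_2 = Σ v_i α_i^2 r_i = 1·3·1 + 8·4·6 + 11·9·10 + 10·1·2 + 9·10·6 = 1745 ≡ 3.
  S = (12, 6, 3) ≠ 0, so r is not a codeword (an error is present).
Step 3: locate the error. For a single error e at position i, S_ℓ = v_i·e·α_i^ℓ, so α_err = S_1/S_0.
  S_0^{−1} = 12^{−1} = 12 (mod 13), so α_err = 6·12 = 72 ≡ 7 = α_5. Error position i = 5.
  Consistency check: S_2/S_1 = 3·11 = 33 ≡ 7 = α_err ✓ (single-error assumption holds).
Step 4: error magnitude e = S_0/v_5 = S_0·∏_{j≠5}(α_5 − α_j) = 12·3 = 36 ≡ 10 (mod 13).
Step 5: correct position 5: c_5 = r_5 − e = 6 − 10 ≡ 9 (mod 13). Hence c = [1, 6, 10, 2, 9].
  Check: interpolating c through the α_i gives m(x) = 11 + 9·x (degree < 2) with m(α_i) = c_i for every i, so c is indeed a codeword.


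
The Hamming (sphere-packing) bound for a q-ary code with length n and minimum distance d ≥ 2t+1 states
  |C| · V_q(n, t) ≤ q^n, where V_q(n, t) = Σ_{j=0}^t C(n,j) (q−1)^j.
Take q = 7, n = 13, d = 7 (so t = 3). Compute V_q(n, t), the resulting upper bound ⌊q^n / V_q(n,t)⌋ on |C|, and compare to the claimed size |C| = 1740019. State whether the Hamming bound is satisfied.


V_q(n, t) = 64663, q^n = 96889010407, Hamming bound = 1498368, |C| = 1740019 > bound (violated).

Step 1: Compute V_q(n, t) = Σ_{j=0}^3 C(n, j) (q−1)^j.
  j = 0: C(13,0)·(6)^0 = 1·1 = 1.
  j = 1: C(13,1)·(6)^1 = 13·6 = 78.
  j = 2: C(13,2)·(6)^2 = 78·36 = 2808.
  j = 3: C(13,3)·(6)^3 = 286·216 = 61776.
  V_q(n, t) = 1 + 78 + 2808 + 61776 = 64663.
Step 2: q^n = 7^13 = 96889010407.
Step 3: Hamming bound ⌊q^n / V_q(n,t)⌋ = ⌊96889010407/64663⌋ = 1498368.
Step 4: Compare |C| = 1740019 to 1498368: violated.
The claimed |C| lies above the Hamming bound, so no 7-ary code of length 13 with d ≥ 7 can have 1740019 codewords.


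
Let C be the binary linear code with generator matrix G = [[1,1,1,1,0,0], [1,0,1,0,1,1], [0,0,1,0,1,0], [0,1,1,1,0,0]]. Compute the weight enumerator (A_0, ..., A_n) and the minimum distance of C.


Weight distribution: A_0 = 1, A_1 = 2, A_2 = 2, A_3 = 4, A_4 = 5, A_5 = 2. Minimum distance d = 1.

Enumerate all 2^4 = 16 messages m ∈ F_2^4.
For each, compute codeword c = mG in F_2^6, then tally its weight.
  m = 0000 → c = 000000, weight = 0.
  m = 1000 → c = 111100, weight = 4.
  m = 0100 → c = 101011, weight = 4.
  m = 1100 → c = 010111, weight = 4.
  m = 0010 → c = 001010, weight = 2.
  m = 1010 → c = 110110, weight = 4.
  m = 0110 → c = 100001, weight = 2.
  m = 1110 → c = 011101, weight = 4.
  m = 0001 → c = 011100, weight = 3.
  m = 1001 → c = 100000, weight = 1.
  m = 0101 → c = 110111, weight = 5.
  m = 1101 → c = 001011, weight = 3.
  m = 0011 → c = 010110, weight = 3.
  m = 1011 → c = 101010, weight = 3.
  m = 0111 → c = 111101, weight = 5.
  m = 1111 → c = 000001, weight = 1.
Tally weights:
  weight 0: 1 codewords.
  weight 1: 2 codewords.
  weight 2: 2 codewords.
  weight 3: 4 codewords.
  weight 4: 5 codewords.
  weight 5: 2 codewords.
Minimum distance d = smallest w > 0 with A_w > 0 = 1.
Sanity: Σ A_w = 16 = 2^4 = 16 ✓.


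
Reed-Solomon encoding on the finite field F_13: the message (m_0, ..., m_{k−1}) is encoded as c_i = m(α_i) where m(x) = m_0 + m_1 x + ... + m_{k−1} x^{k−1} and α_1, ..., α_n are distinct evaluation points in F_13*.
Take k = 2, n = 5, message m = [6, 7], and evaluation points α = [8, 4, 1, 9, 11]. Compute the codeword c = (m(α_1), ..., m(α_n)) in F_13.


c = [10, 8, 0, 4, 5]

Message polynomial: m(x) = 6 + 7·x (mod 13).
For each evaluation point α_i, compute m(α_i) mod 13:
  α_1 = 8: Horner steps 7 → 10, so m(8) = 10.
  α_2 = 4: Horner steps 7 → 8, so m(4) = 8.
  α_3 = 1: Horner steps 7 → 0, so m(1) = 0.
  α_4 = 9: Horner steps 7 → 4, so m(9) = 4.
  α_5 = 11: Horner steps 7 → 5, so m(11) = 5.
Codeword c = [10, 8, 0, 4, 5] ∈ F_13^5.


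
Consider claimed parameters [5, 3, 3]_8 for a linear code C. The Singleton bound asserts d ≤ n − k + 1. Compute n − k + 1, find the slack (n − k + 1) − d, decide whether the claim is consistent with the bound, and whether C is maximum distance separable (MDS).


Singleton RHS = n − k + 1 = 3, slack = 0, bound satisfied, MDS.

Singleton bound: d ≤ n − k + 1.
Here n = 5, k = 3, so n − k + 1 = 3.
Given d = 3, check d ≤ 3: YES.
Slack = (n − k + 1) − d = 0.
The code is MDS (slack = 0).
Description: the claimed parameters are [5, 3, 3]_8; such a code would be MDS (meets Singleton bound).


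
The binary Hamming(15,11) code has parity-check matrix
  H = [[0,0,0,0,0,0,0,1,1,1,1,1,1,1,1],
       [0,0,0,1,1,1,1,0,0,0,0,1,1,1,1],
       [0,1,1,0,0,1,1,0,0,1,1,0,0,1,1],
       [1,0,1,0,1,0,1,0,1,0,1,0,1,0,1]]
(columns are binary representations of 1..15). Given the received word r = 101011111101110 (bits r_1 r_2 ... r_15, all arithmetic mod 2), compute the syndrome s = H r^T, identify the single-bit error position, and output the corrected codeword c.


s = (0, 0, 1, 0)^T, error position = 2, corrected codeword c = 111011111101110

Compute s = H r^T mod 2 one row at a time:
  s_1 = 1 + 1 + 1 + 0 + 1 + 1 + 1 + 0 = 6 ≡ 0 (mod 2).
  s_2 = 0 + 1 + 1 + 1 + 1 + 1 + 1 + 0 = 6 ≡ 0 (mod 2).
  s_3 = 0 + 1 + 1 + 1 + 1 + 0 + 1 + 0 = 5 ≡ 1 (mod 2).
  s_4 = 1 + 1 + 1 + 1 + 1 + 0 + 1 + 0 = 6 ≡ 0 (mod 2).
s = (0, 0, 1, 0)^T — this equals column 2 of H (binary 0010), so error is at position 2.
Correct: flip bit 2 of r = 101011111101110 to get c = 111011111101110.


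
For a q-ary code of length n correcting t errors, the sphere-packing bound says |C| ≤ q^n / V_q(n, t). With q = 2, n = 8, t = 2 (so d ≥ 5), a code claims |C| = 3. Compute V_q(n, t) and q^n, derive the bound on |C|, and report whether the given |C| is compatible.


V_q(n, t) = 37, q^n = 256, Hamming bound = 6, |C| = 3 ≤ bound (satisfied).

Step 1: Compute V_q(n, t) = Σ_{j=0}^2 C(n, j) (q−1)^j.
  j = 0: C(8,0)·(1)^0 = 1·1 = 1.
  j = 1: C(8,1)·(1)^1 = 8·1 = 8.
  j = 2: C(8,2)·(1)^2 = 28·1 = 28.
  V_q(n, t) = 1 + 8 + 28 = 37.
Step 2: q^n = 2^8 = 256.
Step 3: Hamming bound ⌊q^n / V_q(n,t)⌋ = ⌊256/37⌋ = 6.
Step 4: Compare |C| = 3 to 6: satisfied.
The claimed |C| lies below the Hamming bound.


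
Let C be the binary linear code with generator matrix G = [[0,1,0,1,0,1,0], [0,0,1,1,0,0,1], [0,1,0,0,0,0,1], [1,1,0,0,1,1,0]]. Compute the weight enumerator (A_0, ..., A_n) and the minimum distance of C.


Weight distribution: A_0 = 1, A_2 = 2, A_3 = 5, A_4 = 5, A_5 = 2, A_7 = 1. Minimum distance d = 2.

Enumerate all 2^4 = 16 messages m ∈ F_2^4.
For each, compute codeword c = mG in F_2^7, then tally its weight.
  m = 0000 → c = 0000000, weight = 0.
  m = 1000 → c = 0101010, weight = 3.
  m = 0100 → c = 0011001, weight = 3.
  m = 1100 → c = 0110011, weight = 4.
  m = 0010 → c = 0100001, weight = 2.
  m = 1010 → c = 0001011, weight = 3.
  m = 0110 → c = 0111000, weight = 3.
  m = 1110 → c = 0010010, weight = 2.
  m = 0001 → c = 1100110, weight = 4.
  m = 1001 → c = 1001100, weight = 3.
  m = 0101 → c = 1111111, weight = 7.
  m = 1101 → c = 1010101, weight = 4.
  m = 0011 → c = 1000111, weight = 4.
  m = 1011 → c = 1101101, weight = 5.
  m = 0111 → c = 1011110, weight = 5.
  m = 1111 → c = 1110100, weight = 4.
Tally weights:
  weight 0: 1 codewords.
  weight 2: 2 codewords.
  weight 3: 5 codewords.
  weight 4: 5 codewords.
  weight 5: 2 codewords.
  weight 7: 1 codewords.
Minimum distance d = smallest w > 0 with A_w > 0 = 2.
Sanity: Σ A_w = 16 = 2^4 = 16 ✓.


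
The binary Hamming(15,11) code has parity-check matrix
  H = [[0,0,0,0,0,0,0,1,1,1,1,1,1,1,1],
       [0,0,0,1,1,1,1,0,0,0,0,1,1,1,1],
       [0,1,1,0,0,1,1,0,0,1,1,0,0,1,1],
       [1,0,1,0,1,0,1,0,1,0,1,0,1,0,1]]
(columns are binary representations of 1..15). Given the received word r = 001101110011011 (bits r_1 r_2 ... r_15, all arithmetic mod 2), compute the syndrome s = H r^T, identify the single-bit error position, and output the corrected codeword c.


s = (1, 0, 0, 0)^T, error position = 8, corrected codeword c = 001101100011011

Compute s = H r^T mod 2 one row at a time:
  s_1 = 1 + 0 + 0 + 1 + 1 + 0 + 1 + 1 = 5 ≡ 1 (mod 2).
  s_2 = 1 + 0 + 1 + 1 + 1 + 0 + 1 + 1 = 6 ≡ 0 (mod 2).
  s_3 = 0 + 1 + 1 + 1 + 0 + 1 + 1 + 1 = 6 ≡ 0 (mod 2).
  s_4 = 0 + 1 + 0 + 1 + 0 + 1 + 0 + 1 = 4 ≡ 0 (mod 2).
s = (1, 0, 0, 0)^T — this equals column 8 of H (binary 1000), so error is at position 8.
Correct: flip bit 8 of r = 001101110011011 to get c = 001101100011011.


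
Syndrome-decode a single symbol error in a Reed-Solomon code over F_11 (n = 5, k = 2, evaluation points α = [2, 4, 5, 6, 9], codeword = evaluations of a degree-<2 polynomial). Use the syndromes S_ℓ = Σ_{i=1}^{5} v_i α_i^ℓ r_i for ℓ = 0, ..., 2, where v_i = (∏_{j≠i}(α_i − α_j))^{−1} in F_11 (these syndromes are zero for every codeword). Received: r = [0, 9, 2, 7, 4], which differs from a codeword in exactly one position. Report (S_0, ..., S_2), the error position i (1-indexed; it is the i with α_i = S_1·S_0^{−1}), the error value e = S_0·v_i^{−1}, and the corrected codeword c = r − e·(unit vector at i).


S = (5, 3, 4), error at position 3, error magnitude e = 5, c = [0, 9, 8, 7, 4].

Step 1: column multipliers v_i = (∏_{j≠i}(α_i − α_j))^{−1} mod 11.
  i = 1 (α = 2): (2−4)(2−5)(2−6)(2−9) = (−2)·(−3)·(−4)·(−7) = 168 ≡ 3, so v_1 = 3^{−1} = 4 (mod 11).
  i = 2 (α = 4): (4−2)(4−5)(4−6)(4−9) = 2·(−1)·(−2)·(−5) = −20 ≡ 2, so v_2 = 2^{−1} = 6 (mod 11).
  i = 3 (α = 5): (5−2)(5−4)(5−6)(5−9) = 3·1·(−1)·(−4) = 12 ≡ 1, so v_3 = 1^{−1} = 1 (mod 11).
  i = 4 (α = 6): (6−2)(6−4)(6−5)(6−9) = 4·2·1·(−3) = −24 ≡ 9, so v_4 = 9^{−1} = 5 (mod 11).
  i = 5 (α = 9): (9−2)(9−4)(9−5)(9−6) = 7·5·4·3 = 420 ≡ 2, so v_5 = 2^{−1} = 6 (mod 11).
  v = [4, 6, 1, 5, 6].
Step 2: syndromes of r = [0, 9, 2, 7, 4] (all sums mod 11).
  S_0 = Σ v_i r_i = 4·0 + 6·9 + 1·2 + 5·7 + 6·4 = 115 ≡ 5.
  S_1 = Σ v_i α_i r_i = 4·2·0 + 6·4·9 + 1·5·2 + 5·6·7 + 6·9·4 = 652 ≡ 3.
  α_i^2 mod 11 = [4, 5, 3, 3, 4].
  S_2 = Σ v_i α_i^2 r_i = 4·4·0 + 6·5·9 + 1·3·2 + 5·3·7 + 6·4·4 = 477 ≡ 4.
  S = (5, 3, 4) ≠ 0, so r is not a codeword (an error is present).
Step 3: locate the error. For a single error e at position i, S_ℓ = v_i·e·α_i^ℓ, so α_err = S_1/S_0.
  S_0^{−1} = 5^{−1} = 9 (mod 11), so α_err = 3·9 = 27 ≡ 5 = α_3. Error position i = 3.
  Consistency check: S_2/S_1 = 4·4 = 16 ≡ 5 = α_err ✓ (single-error assumption holds).
Step 4: error magnitude e = S_0/v_3 = S_0·∏_{j≠3}(α_3 − α_j) = 5·1 = 5 ≡ 5 (mod 11).
Step 5: correct position 3: c_3 = r_3 − e = 2 − 5 ≡ 8 (mod 11). Hence c = [0, 9, 8, 7, 4].
  Check: interpolating c through the α_i gives m(x) = 2 + 10·x (degree < 2) with m(α_i) = c_i for every i, so c is indeed a codeword.


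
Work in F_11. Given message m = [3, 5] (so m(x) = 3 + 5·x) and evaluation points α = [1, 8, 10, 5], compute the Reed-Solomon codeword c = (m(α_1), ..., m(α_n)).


c = [8, 10, 9, 6]

Message polynomial: m(x) = 3 + 5·x (mod 11).
For each evaluation point α_i, compute m(α_i) mod 11:
  α_1 = 1: Horner steps 5 → 8, so m(1) = 8.
  α_2 = 8: Horner steps 5 → 10, so m(8) = 10.
  α_3 = 10: Horner steps 5 → 9, so m(10) = 9.
  α_4 = 5: Horner steps 5 → 6, so m(5) = 6.
Codeword c = [8, 10, 9, 6] ∈ F_11^4.


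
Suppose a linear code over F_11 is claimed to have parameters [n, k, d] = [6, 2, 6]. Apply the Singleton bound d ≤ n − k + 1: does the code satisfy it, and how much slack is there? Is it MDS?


Singleton RHS = n − k + 1 = 5, slack = -1, bound violated (no such code; not MDS).

Singleton bound: d ≤ n − k + 1.
Here n = 6, k = 2, so n − k + 1 = 5.
Given d = 6, check d ≤ 5: NO.
Slack = (n − k + 1) − d = -1.
The slack is negative: d = 6 exceeds n − k + 1 = 5 by 1, so the Singleton bound is violated and no linear [6, 2, 6]_11 code can exist. In particular it is not MDS (MDS requires d = n − k + 1 exactly).
Description: the claimed parameters are [6, 2, 6]_11; such a code would be impossible (violates the Singleton bound).


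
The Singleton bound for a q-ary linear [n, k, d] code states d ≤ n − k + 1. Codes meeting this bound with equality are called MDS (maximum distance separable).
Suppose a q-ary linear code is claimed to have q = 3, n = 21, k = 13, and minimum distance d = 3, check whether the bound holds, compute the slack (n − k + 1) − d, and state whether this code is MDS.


Singleton RHS = n − k + 1 = 9, slack = 6, bound satisfied, not MDS.

Singleton bound: d ≤ n − k + 1.
Here n = 21, k = 13, so n − k + 1 = 9.
Given d = 3, check d ≤ 9: YES.
Slack = (n − k + 1) − d = 6.
The code is NOT MDS (slack = 6 > 0).
Description: the claimed parameters are [21, 13, 3]_3; such a code would be non-MDS.


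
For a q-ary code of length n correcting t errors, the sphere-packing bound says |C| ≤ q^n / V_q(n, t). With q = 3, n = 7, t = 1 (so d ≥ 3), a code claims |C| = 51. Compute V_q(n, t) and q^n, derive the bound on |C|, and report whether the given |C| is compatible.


V_q(n, t) = 15, q^n = 2187, Hamming bound = 145, |C| = 51 ≤ bound (satisfied).

Step 1: Compute V_q(n, t) = Σ_{j=0}^1 C(n, j) (q−1)^j.
  j = 0: C(7,0)·(2)^0 = 1·1 = 1.
  j = 1: C(7,1)·(2)^1 = 7·2 = 14.
  V_q(n, t) = 1 + 14 = 15.
Step 2: q^n = 3^7 = 2187.
Step 3: Hamming bound ⌊q^n / V_q(n,t)⌋ = ⌊2187/15⌋ = 145.
Step 4: Compare |C| = 51 to 145: satisfied.
The claimed |C| lies below the Hamming bound.


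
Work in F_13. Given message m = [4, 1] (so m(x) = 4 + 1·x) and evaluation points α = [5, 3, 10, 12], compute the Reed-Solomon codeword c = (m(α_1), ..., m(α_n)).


c = [9, 7, 1, 3]

Message polynomial: m(x) = 4 + 1·x (mod 13).
For each evaluation point α_i, compute m(α_i) mod 13:
  α_1 = 5: Horner steps 1 → 9, so m(5) = 9.
  α_2 = 3: Horner steps 1 → 7, so m(3) = 7.
  α_3 = 10: Horner steps 1 → 1, so m(10) = 1.
  α_4 = 12: Horner steps 1 → 3, so m(12) = 3.
Codeword c = [9, 7, 1, 3] ∈ F_13^4.


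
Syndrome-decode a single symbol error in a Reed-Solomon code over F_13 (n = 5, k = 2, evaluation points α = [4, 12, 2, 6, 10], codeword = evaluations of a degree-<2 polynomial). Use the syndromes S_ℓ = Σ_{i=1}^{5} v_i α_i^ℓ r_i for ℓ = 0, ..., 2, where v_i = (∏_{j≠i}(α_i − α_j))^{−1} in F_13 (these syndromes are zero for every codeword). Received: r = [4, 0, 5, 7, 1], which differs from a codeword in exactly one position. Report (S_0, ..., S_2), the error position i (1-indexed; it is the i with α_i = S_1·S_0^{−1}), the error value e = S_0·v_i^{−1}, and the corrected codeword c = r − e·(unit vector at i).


S = (3, 5, 4), error at position 4, error magnitude e = 4, c = [4, 0, 5, 3, 1].

Step 1: column multipliers v_i = (∏_{j≠i}(α_i − α_j))^{−1} mod 13.
  i = 1 (α = 4): (4−12)(4−2)(4−6)(4−10) = (−8)·2·(−2)·(−6) = −192 ≡ 3, so v_1 = 3^{−1} = 9 (mod 13).
  i = 2 (α = 12): (12−4)(12−2)(12−6)(12−10) = 8·10·6·2 = 960 ≡ 11, so v_2 = 11^{−1} = 6 (mod 13).
  i = 3 (α = 2): (2−4)(2−12)(2−6)(2−10) = (−2)·(−10)·(−4)·(−8) = 640 ≡ 3, so v_3 = 3^{−1} = 9 (mod 13).
  i = 4 (α = 6): (6−4)(6−12)(6−2)(6−10) = 2·(−6)·4·(−4) = 192 ≡ 10, so v_4 = 10^{−1} = 4 (mod 13).
  i = 5 (α = 10): (10−4)(10−12)(10−2)(10−6) = 6·(−2)·8·4 = −384 ≡ 6, so v_5 = 6^{−1} = 11 (mod 13).
  v = [9, 6, 9, 4, 11].
Step 2: syndromes of r = [4, 0, 5, 7, 1] (all sums mod 13).
  S_0 = Σ v_i r_i = 9·4 + 6·0 + 9·5 + 4·7 + 11·1 = 120 ≡ 3.
  S_1 = Σ v_i α_i r_i = 9·4·4 + 6·12·0 + 9·2·5 + 4·6·7 + 11·10·1 = 512 ≡ 5.
  α_i^2 mod 13 = [3, 1, 4, 10, 9].
  S_2 = Σ v_i α_i^2 r_i = 9·3·4 + 6·1·0 + 9·4·5 + 4·10·7 + 11·9·1 = 667 ≡ 4.
  S = (3, 5, 4) ≠ 0, so r is not a codeword (an error is present).
Step 3: locate the error. For a single error e at position i, S_ℓ = v_i·e·α_i^ℓ, so α_err = S_1/S_0.
  S_0^{−1} = 3^{−1} = 9 (mod 13), so α_err = 5·9 = 45 ≡ 6 = α_4. Error position i = 4.
  Consistency check: S_2/S_1 = 4·8 = 32 ≡ 6 = α_err ✓ (single-error assumption holds).
Step 4: error magnitude e = S_0/v_4 = S_0·∏_{j≠4}(α_4 − α_j) = 3·10 = 30 ≡ 4 (mod 13).
Step 5: correct position 4: c_4 = r_4 − e = 7 − 4 ≡ 3 (mod 13). Hence c = [4, 0, 5, 3, 1].
  Check: interpolating c through the α_i gives m(x) = 6 + 6·x (degree < 2) with m(α_i) = c_i for every i, so c is indeed a codeword.


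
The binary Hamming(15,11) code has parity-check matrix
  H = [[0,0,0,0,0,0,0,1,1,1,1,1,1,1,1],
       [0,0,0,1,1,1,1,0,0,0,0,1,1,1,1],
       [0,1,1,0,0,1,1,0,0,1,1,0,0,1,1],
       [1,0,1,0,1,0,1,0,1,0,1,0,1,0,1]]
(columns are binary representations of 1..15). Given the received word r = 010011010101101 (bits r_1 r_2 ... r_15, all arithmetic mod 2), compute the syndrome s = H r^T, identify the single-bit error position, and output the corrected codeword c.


s = (1, 1, 0, 1)^T, error position = 13, corrected codeword c = 010011010101001

Compute s = H r^T mod 2 one row at a time:
  s_1 = 1 + 0 + 1 + 0 + 1 + 1 + 0 + 1 = 5 ≡ 1 (mod 2).
  s_2 = 0 + 1 + 1 + 0 + 1 + 1 + 0 + 1 = 5 ≡ 1 (mod 2).
  s_3 = 1 + 0 + 1 + 0 + 1 + 0 + 0 + 1 = 4 ≡ 0 (mod 2).
  s_4 = 0 + 0 + 1 + 0 + 0 + 0 + 1 + 1 = 3 ≡ 1 (mod 2).
s = (1, 1, 0, 1)^T — this equals column 13 of H (binary 1101), so error is at position 13.
Correct: flip bit 13 of r = 010011010101101 to get c = 010011010101001.


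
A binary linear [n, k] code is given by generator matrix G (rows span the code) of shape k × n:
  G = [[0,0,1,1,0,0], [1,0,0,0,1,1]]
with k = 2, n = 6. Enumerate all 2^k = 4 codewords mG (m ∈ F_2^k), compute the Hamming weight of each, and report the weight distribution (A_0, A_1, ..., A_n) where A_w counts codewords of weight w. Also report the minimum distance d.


Weight distribution: A_0 = 1, A_2 = 1, A_3 = 1, A_5 = 1. Minimum distance d = 2.

Enumerate all 2^2 = 4 messages m ∈ F_2^2.
For each, compute codeword c = mG in F_2^6, then tally its weight.
  m = 00 → c = 000000, weight = 0.
  m = 10 → c = 001100, weight = 2.
  m = 01 → c = 100011, weight = 3.
  m = 11 → c = 101111, weight = 5.
Tally weights:
  weight 0: 1 codewords.
  weight 2: 1 codewords.
  weight 3: 1 codewords.
  weight 5: 1 codewords.
Minimum distance d = smallest w > 0 with A_w > 0 = 2.
Sanity: Σ A_w = 4 = 2^2 = 4 ✓.


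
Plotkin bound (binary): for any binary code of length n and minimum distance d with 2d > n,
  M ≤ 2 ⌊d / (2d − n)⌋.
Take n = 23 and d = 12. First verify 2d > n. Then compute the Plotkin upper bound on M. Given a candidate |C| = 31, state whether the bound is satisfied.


Plotkin bound M ≤ 24; given |C| = 31 > bound (violated).

Check applicability: 2d = 24, n = 23.
2d − n = 1 > 0, so Plotkin applies.
Compute d/(2d−n) = 12/1 ≈ 12.0000.
⌊d/(2d−n)⌋ = 12.
Plotkin bound: M ≤ 2·12 = 24.
Given |C| = 31, check: VIOLATED.
This |C| is above the Plotkin bound, so no binary code with n = 23, d = 12 and 31 codewords exists.


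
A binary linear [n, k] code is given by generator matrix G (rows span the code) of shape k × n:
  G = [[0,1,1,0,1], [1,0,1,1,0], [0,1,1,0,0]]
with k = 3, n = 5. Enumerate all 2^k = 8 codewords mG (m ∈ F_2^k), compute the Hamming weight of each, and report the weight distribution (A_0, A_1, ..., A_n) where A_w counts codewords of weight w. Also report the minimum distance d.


Weight distribution: A_0 = 1, A_1 = 1, A_2 = 1, A_3 = 3, A_4 = 2. Minimum distance d = 1.

Enumerate all 2^3 = 8 messages m ∈ F_2^3.
For each, compute codeword c = mG in F_2^5, then tally its weight.
  m = 000 → c = 00000, weight = 0.
  m = 100 → c = 01101, weight = 3.
  m = 010 → c = 10110, weight = 3.
  m = 110 → c = 11011, weight = 4.
  m = 001 → c = 01100, weight = 2.
  m = 101 → c = 00001, weight = 1.
  m = 011 → c = 11010, weight = 3.
  m = 111 → c = 10111, weight = 4.
Tally weights:
  weight 0: 1 codewords.
  weight 1: 1 codewords.
  weight 2: 1 codewords.
  weight 3: 3 codewords.
  weight 4: 2 codewords.
Minimum distance d = smallest w > 0 with A_w > 0 = 1.
Sanity: Σ A_w = 8 = 2^3 = 8 ✓.


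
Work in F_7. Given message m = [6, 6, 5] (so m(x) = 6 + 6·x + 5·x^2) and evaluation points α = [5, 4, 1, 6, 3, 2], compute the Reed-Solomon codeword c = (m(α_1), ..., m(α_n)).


c = [0, 5, 3, 5, 6, 3]

Message polynomial: m(x) = 6 + 6·x + 5·x^2 (mod 7).
For each evaluation point α_i, compute m(α_i) mod 7:
  α_1 = 5: Horner steps 5 → 3 → 0, so m(5) = 0.
  α_2 = 4: Horner steps 5 → 5 → 5, so m(4) = 5.
  α_3 = 1: Horner steps 5 → 4 → 3, so m(1) = 3.
  α_4 = 6: Horner steps 5 → 1 → 5, so m(6) = 5.
  α_5 = 3: Horner steps 5 → 0 → 6, so m(3) = 6.
  α_6 = 2: Horner steps 5 → 2 → 3, so m(2) = 3.
Codeword c = [0, 5, 3, 5, 6, 3] ∈ F_7^6.


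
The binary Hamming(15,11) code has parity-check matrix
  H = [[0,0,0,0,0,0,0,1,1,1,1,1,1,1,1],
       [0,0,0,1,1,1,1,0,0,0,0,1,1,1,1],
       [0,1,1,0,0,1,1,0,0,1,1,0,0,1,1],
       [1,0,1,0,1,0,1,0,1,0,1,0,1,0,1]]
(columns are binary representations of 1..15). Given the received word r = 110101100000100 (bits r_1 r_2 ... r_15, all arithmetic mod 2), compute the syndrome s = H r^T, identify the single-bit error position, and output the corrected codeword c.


s = (1, 0, 1, 1)^T, error position = 11, corrected codeword c = 110101100010100

Compute s = H r^T mod 2 one row at a time:
  s_1 = 0 + 0 + 0 + 0 + 0 + 1 + 0 + 0 = 1 ≡ 1 (mod 2).
  s_2 = 1 + 0 + 1 + 1 + 0 + 1 + 0 + 0 = 4 ≡ 0 (mod 2).
  s_3 = 1 + 0 + 1 + 1 + 0 + 0 + 0 + 0 = 3 ≡ 1 (mod 2).
  s_4 = 1 + 0 + 0 + 1 + 0 + 0 + 1 + 0 = 3 ≡ 1 (mod 2).
s = (1, 0, 1, 1)^T — this equals column 11 of H (binary 1011), so error is at position 11.
Correct: flip bit 11 of r = 110101100000100 to get c = 110101100010100.


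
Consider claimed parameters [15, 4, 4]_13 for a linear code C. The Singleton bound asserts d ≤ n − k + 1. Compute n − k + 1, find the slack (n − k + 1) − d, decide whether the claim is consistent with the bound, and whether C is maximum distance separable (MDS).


Singleton RHS = n − k + 1 = 12, slack = 8, bound satisfied, not MDS.

Singleton bound: d ≤ n − k + 1.
Here n = 15, k = 4, so n − k + 1 = 12.
Given d = 4, check d ≤ 12: YES.
Slack = (n − k + 1) − d = 8.
The code is NOT MDS (slack = 8 > 0).
Description: the claimed parameters are [15, 4, 4]_13; such a code would be non-MDS.


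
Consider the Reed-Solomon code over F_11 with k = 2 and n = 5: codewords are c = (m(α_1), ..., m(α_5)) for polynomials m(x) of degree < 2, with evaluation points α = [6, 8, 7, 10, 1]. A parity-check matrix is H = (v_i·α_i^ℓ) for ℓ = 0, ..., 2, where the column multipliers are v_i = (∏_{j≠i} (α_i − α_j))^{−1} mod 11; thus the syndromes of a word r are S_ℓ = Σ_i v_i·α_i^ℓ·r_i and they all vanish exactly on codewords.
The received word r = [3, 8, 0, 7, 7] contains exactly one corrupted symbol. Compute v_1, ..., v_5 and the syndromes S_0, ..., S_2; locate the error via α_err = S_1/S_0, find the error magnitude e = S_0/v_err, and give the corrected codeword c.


S = (7, 4, 7), error at position 4, error magnitude e = 5, c = [3, 8, 0, 2, 7].

Step 1: column multipliers v_i = (∏_{j≠i}(α_i − α_j))^{−1} mod 11.
  i = 1 (α = 6): (6−8)(6−7)(6−10)(6−1) = (−2)·(−1)·(−4)·5 = −40 ≡ 4, so v_1 = 4^{−1} = 3 (mod 11).
  i = 2 (α = 8): (8−6)(8−7)(8−10)(8−1) = 2·1·(−2)·7 = −28 ≡ 5, so v_2 = 5^{−1} = 9 (mod 11).
  i = 3 (α = 7): (7−6)(7−8)(7−10)(7−1) = 1·(−1)·(−3)·6 = 18 ≡ 7, so v_3 = 7^{−1} = 8 (mod 11).
  i = 4 (α = 10): (10−6)(10−8)(10−7)(10−1) = 4·2·3·9 = 216 ≡ 7, so v_4 = 7^{−1} = 8 (mod 11).
  i = 5 (α = 1): (1−6)(1−8)(1−7)(1−10) = (−5)·(−7)·(−6)·(−9) = 1890 ≡ 9, so v_5 = 9^{−1} = 5 (mod 11).
  v = [3, 9, 8, 8, 5].
Step 2: syndromes of r = [3, 8, 0, 7, 7] (all sums mod 11).
  S_0 = Σ v_i r_i = 3·3 + 9·8 + 8·0 + 8·7 + 5·7 = 172 ≡ 7.
  S_1 = Σ v_i α_i r_i = 3·6·3 + 9·8·8 + 8·7·0 + 8·10·7 + 5·1·7 = 1225 ≡ 4.
  α_i^2 mod 11 = [3, 9, 5, 1, 1].
  S_2 = Σ v_i α_i^2 r_i = 3·3·3 + 9·9·8 + 8·5·0 + 8·1·7 + 5·1·7 = 766 ≡ 7.
  S = (7, 4, 7) ≠ 0, so r is not a codeword (an error is present).
Step 3: locate the error. For a single error e at position i, S_ℓ = v_i·e·α_i^ℓ, so α_err = S_1/S_0.
  S_0^{−1} = 7^{−1} = 8 (mod 11), so α_err = 4·8 = 32 ≡ 10 = α_4. Error position i = 4.
  Consistency check: S_2/S_1 = 7·3 = 21 ≡ 10 = α_err ✓ (single-error assumption holds).
Step 4: error magnitude e = S_0/v_4 = S_0·∏_{j≠4}(α_4 − α_j) = 7·7 = 49 ≡ 5 (mod 11).
Step 5: correct position 4: c_4 = r_4 − e = 7 − 5 ≡ 2 (mod 11). Hence c = [3, 8, 0, 2, 7].
  Check: interpolating c through the α_i gives m(x) = 10 + 8·x (degree < 2) with m(α_i) = c_i for every i, so c is indeed a codeword.


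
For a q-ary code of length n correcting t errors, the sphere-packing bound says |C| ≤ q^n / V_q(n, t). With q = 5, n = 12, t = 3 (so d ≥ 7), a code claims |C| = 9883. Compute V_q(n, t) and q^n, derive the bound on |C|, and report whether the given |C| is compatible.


V_q(n, t) = 15185, q^n = 244140625, Hamming bound = 16077, |C| = 9883 ≤ bound (satisfied).

Step 1: Compute V_q(n, t) = Σ_{j=0}^3 C(n, j) (q−1)^j.
  j = 0: C(12,0)·(4)^0 = 1·1 = 1.
  j = 1: C(12,1)·(4)^1 = 12·4 = 48.
  j = 2: C(12,2)·(4)^2 = 66·16 = 1056.
  j = 3: C(12,3)·(4)^3 = 220·64 = 14080.
  V_q(n, t) = 1 + 48 + 1056 + 14080 = 15185.
Step 2: q^n = 5^12 = 244140625.
Step 3: Hamming bound ⌊q^n / V_q(n,t)⌋ = ⌊244140625/15185⌋ = 16077.
Step 4: Compare |C| = 9883 to 16077: satisfied.
The claimed |C| lies below the Hamming bound.


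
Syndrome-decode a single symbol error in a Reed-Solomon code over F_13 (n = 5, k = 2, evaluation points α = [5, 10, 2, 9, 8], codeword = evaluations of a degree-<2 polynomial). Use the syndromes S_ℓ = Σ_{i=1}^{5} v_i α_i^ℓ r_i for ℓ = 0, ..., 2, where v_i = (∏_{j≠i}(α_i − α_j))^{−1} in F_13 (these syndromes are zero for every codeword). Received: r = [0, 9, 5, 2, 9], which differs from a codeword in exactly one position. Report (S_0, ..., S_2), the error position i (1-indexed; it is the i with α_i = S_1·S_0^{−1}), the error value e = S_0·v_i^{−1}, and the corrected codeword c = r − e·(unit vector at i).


S = (4, 6, 9), error at position 5, error magnitude e = 1, c = [0, 9, 5, 2, 8].

Step 1: column multipliers v_i = (∏_{j≠i}(α_i − α_j))^{−1} mod 13.
  i = 1 (α = 5): (5−10)(5−2)(5−9)(5−8) = (−5)·3·(−4)·(−3) = −180 ≡ 2, so v_1 = 2^{−1} = 7 (mod 13).
  i = 2 (α = 10): (10−5)(10−2)(10−9)(10−8) = 5·8·1·2 = 80 ≡ 2, so v_2 = 2^{−1} = 7 (mod 13).
  i = 3 (α = 2): (2−5)(2−10)(2−9)(2−8) = (−3)·(−8)·(−7)·(−6) = 1008 ≡ 7, so v_3 = 7^{−1} = 2 (mod 13).
  i = 4 (α = 9): (9−5)(9−10)(9−2)(9−8) = 4·(−1)·7·1 = −28 ≡ 11, so v_4 = 11^{−1} = 6 (mod 13).
  i = 5 (α = 8): (8−5)(8−10)(8−2)(8−9) = 3·(−2)·6·(−1) = 36 ≡ 10, so v_5 = 10^{−1} = 4 (mod 13).
  v = [7, 7, 2, 6, 4].
Step 2: syndromes of r = [0, 9, 5, 2, 9] (all sums mod 13).
  S_0 = Σ v_i r_i = 7·0 + 7·9 + 2·5 + 6·2 + 4·9 = 121 ≡ 4.
  S_1 = Σ v_i α_i r_i = 7·5·0 + 7·10·9 + 2·2·5 + 6·9·2 + 4·8·9 = 1046 ≡ 6.
  α_i^2 mod 13 = [12, 9, 4, 3, 12].
  S_2 = Σ v_i α_i^2 r_i = 7·12·0 + 7·9·9 + 2·4·5 + 6·3·2 + 4·12·9 = 1075 ≡ 9.
  S = (4, 6, 9) ≠ 0, so r is not a codeword (an error is present).
Step 3: locate the error. For a single error e at position i, S_ℓ = v_i·e·α_i^ℓ, so α_err = S_1/S_0.
  S_0^{−1} = 4^{−1} = 10 (mod 13), so α_err = 6·10 = 60 ≡ 8 = α_5. Error position i = 5.
  Consistency check: S_2/S_1 = 9·11 = 99 ≡ 8 = α_err ✓ (single-error assumption holds).
Step 4: error magnitude e = S_0/v_5 = S_0·∏_{j≠5}(α_5 − α_j) = 4·10 = 40 ≡ 1 (mod 13).
Step 5: correct position 5: c_5 = r_5 − e = 9 − 1 ≡ 8 (mod 13). Hence c = [0, 9, 5, 2, 8].
  Check: interpolating c through the α_i gives m(x) = 4 + 7·x (degree < 2) with m(α_i) = c_i for every i, so c is indeed a codeword.


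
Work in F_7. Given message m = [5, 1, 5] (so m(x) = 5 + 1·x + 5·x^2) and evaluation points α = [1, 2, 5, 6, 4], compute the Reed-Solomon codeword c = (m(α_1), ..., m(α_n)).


c = [4, 6, 2, 2, 5]

Message polynomial: m(x) = 5 + 1·x + 5·x^2 (mod 7).
For each evaluation point α_i, compute m(α_i) mod 7:
  α_1 = 1: Horner steps 5 → 6 → 4, so m(1) = 4.
  α_2 = 2: Horner steps 5 → 4 → 6, so m(2) = 6.
  α_3 = 5: Horner steps 5 → 5 → 2, so m(5) = 2.
  α_4 = 6: Horner steps 5 → 3 → 2, so m(6) = 2.
  α_5 = 4: Horner steps 5 → 0 → 5, so m(4) = 5.
Codeword c = [4, 6, 2, 2, 5] ∈ F_7^5.


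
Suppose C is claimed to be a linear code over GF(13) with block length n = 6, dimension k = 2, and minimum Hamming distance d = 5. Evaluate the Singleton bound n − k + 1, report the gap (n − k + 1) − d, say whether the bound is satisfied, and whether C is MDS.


Singleton RHS = n − k + 1 = 5, slack = 0, bound satisfied, MDS.

Singleton bound: d ≤ n − k + 1.
Here n = 6, k = 2, so n − k + 1 = 5.
Given d = 5, check d ≤ 5: YES.
Slack = (n − k + 1) − d = 0.
The code is MDS (slack = 0).
Description: the claimed parameters are [6, 2, 5]_13; such a code would be MDS (meets Singleton bound).


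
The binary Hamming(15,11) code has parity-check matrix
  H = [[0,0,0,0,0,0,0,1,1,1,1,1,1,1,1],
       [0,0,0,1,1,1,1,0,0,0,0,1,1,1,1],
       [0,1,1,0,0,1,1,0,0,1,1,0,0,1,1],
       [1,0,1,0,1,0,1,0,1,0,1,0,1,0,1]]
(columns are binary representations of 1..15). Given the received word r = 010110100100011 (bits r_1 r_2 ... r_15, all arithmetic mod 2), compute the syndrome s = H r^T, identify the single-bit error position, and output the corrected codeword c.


s = (1, 1, 1, 1)^T, error position = 15, corrected codeword c = 010110100100010

Compute s = H r^T mod 2 one row at a time:
  s_1 = 0 + 0 + 1 + 0 + 0 + 0 + 1 + 1 = 3 ≡ 1 (mod 2).
  s_2 = 1 + 1 + 0 + 1 + 0 + 0 + 1 + 1 = 5 ≡ 1 (mod 2).
  s_3 = 1 + 0 + 0 + 1 + 1 + 0 + 1 + 1 = 5 ≡ 1 (mod 2).
  s_4 = 0 + 0 + 1 + 1 + 0 + 0 + 0 + 1 = 3 ≡ 1 (mod 2).
s = (1, 1, 1, 1)^T — this equals column 15 of H (binary 1111), so error is at position 15.
Correct: flip bit 15 of r = 010110100100011 to get c = 010110100100010.


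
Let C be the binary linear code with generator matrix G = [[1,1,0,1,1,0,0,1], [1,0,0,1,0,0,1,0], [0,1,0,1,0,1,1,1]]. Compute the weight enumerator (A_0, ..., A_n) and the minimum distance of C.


Weight distribution: A_0 = 1, A_3 = 2, A_4 = 3, A_5 = 2. Minimum distance d = 3.

Enumerate all 2^3 = 8 messages m ∈ F_2^3.
For each, compute codeword c = mG in F_2^8, then tally its weight.
  m = 000 → c = 00000000, weight = 0.
  m = 100 → c = 11011001, weight = 5.
  m = 010 → c = 10010010, weight = 3.
  m = 110 → c = 01001011, weight = 4.
  m = 001 → c = 01010111, weight = 5.
  m = 101 → c = 10001110, weight = 4.
  m = 011 → c = 11000101, weight = 4.
  m = 111 → c = 00011100, weight = 3.
Tally weights:
  weight 0: 1 codewords.
  weight 3: 2 codewords.
  weight 4: 3 codewords.
  weight 5: 2 codewords.
Minimum distance d = smallest w > 0 with A_w > 0 = 3.
Sanity: Σ A_w = 8 = 2^3 = 8 ✓.


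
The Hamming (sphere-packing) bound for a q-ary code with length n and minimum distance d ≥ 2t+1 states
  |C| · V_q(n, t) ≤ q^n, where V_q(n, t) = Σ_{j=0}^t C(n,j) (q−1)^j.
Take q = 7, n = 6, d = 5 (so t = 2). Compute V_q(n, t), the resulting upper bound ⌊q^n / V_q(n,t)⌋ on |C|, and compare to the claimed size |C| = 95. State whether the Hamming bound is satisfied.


V_q(n, t) = 577, q^n = 117649, Hamming bound = 203, |C| = 95 ≤ bound (satisfied).

Step 1: Compute V_q(n, t) = Σ_{j=0}^2 C(n, j) (q−1)^j.
  j = 0: C(6,0)·(6)^0 = 1·1 = 1.
  j = 1: C(6,1)·(6)^1 = 6·6 = 36.
  j = 2: C(6,2)·(6)^2 = 15·36 = 540.
  V_q(n, t) = 1 + 36 + 540 = 577.
Step 2: q^n = 7^6 = 117649.
Step 3: Hamming bound ⌊q^n / V_q(n,t)⌋ = ⌊117649/577⌋ = 203.
Step 4: Compare |C| = 95 to 203: satisfied.
The claimed |C| lies below the Hamming bound.


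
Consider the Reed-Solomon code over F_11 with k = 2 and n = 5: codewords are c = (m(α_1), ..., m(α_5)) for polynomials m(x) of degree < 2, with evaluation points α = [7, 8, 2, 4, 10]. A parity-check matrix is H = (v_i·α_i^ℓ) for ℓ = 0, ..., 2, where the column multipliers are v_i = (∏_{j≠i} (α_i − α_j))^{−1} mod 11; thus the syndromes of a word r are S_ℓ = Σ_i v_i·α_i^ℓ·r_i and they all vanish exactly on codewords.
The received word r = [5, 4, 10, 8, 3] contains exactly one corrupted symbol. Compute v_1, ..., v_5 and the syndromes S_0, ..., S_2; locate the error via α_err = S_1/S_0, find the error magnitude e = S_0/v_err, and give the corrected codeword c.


S = (6, 5, 6), error at position 5, error magnitude e = 1, c = [5, 4, 10, 8, 2].

Step 1: column multipliers v_i = (∏_{j≠i}(α_i − α_j))^{−1} mod 11.
  i = 1 (α = 7): (7−8)(7−2)(7−4)(7−10) = (−1)·5·3·(−3) = 45 ≡ 1, so v_1 = 1^{−1} = 1 (mod 11).
  i = 2 (α = 8): (8−7)(8−2)(8−4)(8−10) = 1·6·4·(−2) = −48 ≡ 7, so v_2 = 7^{−1} = 8 (mod 11).
  i = 3 (α = 2): (2−7)(2−8)(2−4)(2−10) = (−5)·(−6)·(−2)·(−8) = 480 ≡ 7, so v_3 = 7^{−1} = 8 (mod 11).
  i = 4 (α = 4): (4−7)(4−8)(4−2)(4−10) = (−3)·(−4)·2·(−6) = −144 ≡ 10, so v_4 = 10^{−1} = 10 (mod 11).
  i = 5 (α = 10): (10−7)(10−8)(10−2)(10−4) = 3·2·8·6 = 288 ≡ 2, so v_5 = 2^{−1} = 6 (mod 11).
  v = [1, 8, 8, 10, 6].
Step 2: syndromes of r = [5, 4, 10, 8, 3] (all sums mod 11).
  S_0 = Σ v_i r_i = 1·5 + 8·4 + 8·10 + 10·8 + 6·3 = 215 ≡ 6.
  S_1 = Σ v_i α_i r_i = 1·7·5 + 8·8·4 + 8·2·10 + 10·4·8 + 6·10·3 = 951 ≡ 5.
  α_i^2 mod 11 = [5, 9, 4, 5, 1].
  S_2 = Σ v_i α_i^2 r_i = 1·5·5 + 8·9·4 + 8·4·10 + 10·5·8 + 6·1·3 = 1051 ≡ 6.
  S = (6, 5, 6) ≠ 0, so r is not a codeword (an error is present).
Step 3: locate the error. For a single error e at position i, S_ℓ = v_i·e·α_i^ℓ, so α_err = S_1/S_0.
  S_0^{−1} = 6^{−1} = 2 (mod 11), so α_err = 5·2 = 10 ≡ 10 = α_5. Error position i = 5.
  Consistency check: S_2/S_1 = 6·9 = 54 ≡ 10 = α_err ✓ (single-error assumption holds).
Step 4: error magnitude e = S_0/v_5 = S_0·∏_{j≠5}(α_5 − α_j) = 6·2 = 12 ≡ 1 (mod 11).
Step 5: correct position 5: c_5 = r_5 − e = 3 − 1 ≡ 2 (mod 11). Hence c = [5, 4, 10, 8, 2].
  Check: interpolating c through the α_i gives m(x) = 1 + 10·x (degree < 2) with m(α_i) = c_i for every i, so c is indeed a codeword.


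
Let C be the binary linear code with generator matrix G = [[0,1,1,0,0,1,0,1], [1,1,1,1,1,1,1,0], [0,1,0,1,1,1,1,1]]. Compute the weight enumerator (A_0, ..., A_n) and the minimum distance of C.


Weight distribution: A_0 = 1, A_3 = 2, A_4 = 2, A_5 = 1, A_6 = 1, A_7 = 1. Minimum distance d = 3.

Enumerate all 2^3 = 8 messages m ∈ F_2^3.
For each, compute codeword c = mG in F_2^8, then tally its weight.
  m = 000 → c = 00000000, weight = 0.
  m = 100 → c = 01100101, weight = 4.
  m = 010 → c = 11111110, weight = 7.
  m = 110 → c = 10011011, weight = 5.
  m = 001 → c = 01011111, weight = 6.
  m = 101 → c = 00111010, weight = 4.
  m = 011 → c = 10100001, weight = 3.
  m = 111 → c = 11000100, weight = 3.
Tally weights:
  weight 0: 1 codewords.
  weight 3: 2 codewords.
  weight 4: 2 codewords.
  weight 5: 1 codewords.
  weight 6: 1 codewords.
  weight 7: 1 codewords.
Minimum distance d = smallest w > 0 with A_w > 0 = 3.
Sanity: Σ A_w = 8 = 2^3 = 8 ✓.


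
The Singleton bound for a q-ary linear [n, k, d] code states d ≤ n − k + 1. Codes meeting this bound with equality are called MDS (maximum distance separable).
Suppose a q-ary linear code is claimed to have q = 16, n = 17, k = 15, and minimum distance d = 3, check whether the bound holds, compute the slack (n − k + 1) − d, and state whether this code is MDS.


Singleton RHS = n − k + 1 = 3, slack = 0, bound satisfied, MDS.

Singleton bound: d ≤ n − k + 1.
Here n = 17, k = 15, so n − k + 1 = 3.
Given d = 3, check d ≤ 3: YES.
Slack = (n − k + 1) − d = 0.
The code is MDS (slack = 0).
Description: the claimed parameters are [17, 15, 3]_16; such a code would be MDS (meets Singleton bound).


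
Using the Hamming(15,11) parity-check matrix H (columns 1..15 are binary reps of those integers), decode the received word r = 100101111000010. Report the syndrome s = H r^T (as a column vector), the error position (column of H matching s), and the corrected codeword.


s = (1, 0, 1, 1)^T, error position = 11, corrected codeword c = 100101111010010

Compute s = H r^T mod 2 one row at a time:
  s_1 = 1 + 1 + 0 + 0 + 0 + 0 + 1 + 0 = 3 ≡ 1 (mod 2).
  s_2 = 1 + 0 + 1 + 1 + 0 + 0 + 1 + 0 = 4 ≡ 0 (mod 2).
  s_3 = 0 + 0 + 1 + 1 + 0 + 0 + 1 + 0 = 3 ≡ 1 (mod 2).
  s_4 = 1 + 0 + 0 + 1 + 1 + 0 + 0 + 0 = 3 ≡ 1 (mod 2).
s = (1, 0, 1, 1)^T — this equals column 11 of H (binary 1011), so error is at position 11.
Correct: flip bit 11 of r = 100101111000010 to get c = 100101111010010.
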